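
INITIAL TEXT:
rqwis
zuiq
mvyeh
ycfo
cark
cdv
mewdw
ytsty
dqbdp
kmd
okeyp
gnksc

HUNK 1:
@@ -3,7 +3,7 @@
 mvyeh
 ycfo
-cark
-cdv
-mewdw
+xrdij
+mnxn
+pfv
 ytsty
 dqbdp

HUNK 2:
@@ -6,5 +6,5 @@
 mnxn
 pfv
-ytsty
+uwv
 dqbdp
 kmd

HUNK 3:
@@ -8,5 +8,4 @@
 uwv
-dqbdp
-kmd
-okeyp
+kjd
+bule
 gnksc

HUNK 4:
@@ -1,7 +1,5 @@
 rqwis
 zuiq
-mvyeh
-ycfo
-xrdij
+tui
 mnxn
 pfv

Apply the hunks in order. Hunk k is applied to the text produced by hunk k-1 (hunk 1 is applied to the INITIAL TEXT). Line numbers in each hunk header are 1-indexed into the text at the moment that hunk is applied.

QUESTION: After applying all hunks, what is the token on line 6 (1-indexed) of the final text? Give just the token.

Answer: uwv

Derivation:
Hunk 1: at line 3 remove [cark,cdv,mewdw] add [xrdij,mnxn,pfv] -> 12 lines: rqwis zuiq mvyeh ycfo xrdij mnxn pfv ytsty dqbdp kmd okeyp gnksc
Hunk 2: at line 6 remove [ytsty] add [uwv] -> 12 lines: rqwis zuiq mvyeh ycfo xrdij mnxn pfv uwv dqbdp kmd okeyp gnksc
Hunk 3: at line 8 remove [dqbdp,kmd,okeyp] add [kjd,bule] -> 11 lines: rqwis zuiq mvyeh ycfo xrdij mnxn pfv uwv kjd bule gnksc
Hunk 4: at line 1 remove [mvyeh,ycfo,xrdij] add [tui] -> 9 lines: rqwis zuiq tui mnxn pfv uwv kjd bule gnksc
Final line 6: uwv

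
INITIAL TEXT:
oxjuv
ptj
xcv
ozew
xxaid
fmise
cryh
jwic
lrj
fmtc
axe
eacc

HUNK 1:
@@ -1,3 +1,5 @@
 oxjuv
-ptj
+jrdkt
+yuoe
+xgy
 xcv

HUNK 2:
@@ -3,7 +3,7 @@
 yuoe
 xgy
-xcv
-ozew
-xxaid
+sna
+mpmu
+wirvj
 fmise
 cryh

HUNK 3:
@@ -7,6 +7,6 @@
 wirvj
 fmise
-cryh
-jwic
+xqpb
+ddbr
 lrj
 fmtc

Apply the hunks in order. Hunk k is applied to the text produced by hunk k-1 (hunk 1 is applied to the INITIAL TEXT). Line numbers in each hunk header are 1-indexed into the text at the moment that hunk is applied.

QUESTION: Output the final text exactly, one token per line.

Hunk 1: at line 1 remove [ptj] add [jrdkt,yuoe,xgy] -> 14 lines: oxjuv jrdkt yuoe xgy xcv ozew xxaid fmise cryh jwic lrj fmtc axe eacc
Hunk 2: at line 3 remove [xcv,ozew,xxaid] add [sna,mpmu,wirvj] -> 14 lines: oxjuv jrdkt yuoe xgy sna mpmu wirvj fmise cryh jwic lrj fmtc axe eacc
Hunk 3: at line 7 remove [cryh,jwic] add [xqpb,ddbr] -> 14 lines: oxjuv jrdkt yuoe xgy sna mpmu wirvj fmise xqpb ddbr lrj fmtc axe eacc

Answer: oxjuv
jrdkt
yuoe
xgy
sna
mpmu
wirvj
fmise
xqpb
ddbr
lrj
fmtc
axe
eacc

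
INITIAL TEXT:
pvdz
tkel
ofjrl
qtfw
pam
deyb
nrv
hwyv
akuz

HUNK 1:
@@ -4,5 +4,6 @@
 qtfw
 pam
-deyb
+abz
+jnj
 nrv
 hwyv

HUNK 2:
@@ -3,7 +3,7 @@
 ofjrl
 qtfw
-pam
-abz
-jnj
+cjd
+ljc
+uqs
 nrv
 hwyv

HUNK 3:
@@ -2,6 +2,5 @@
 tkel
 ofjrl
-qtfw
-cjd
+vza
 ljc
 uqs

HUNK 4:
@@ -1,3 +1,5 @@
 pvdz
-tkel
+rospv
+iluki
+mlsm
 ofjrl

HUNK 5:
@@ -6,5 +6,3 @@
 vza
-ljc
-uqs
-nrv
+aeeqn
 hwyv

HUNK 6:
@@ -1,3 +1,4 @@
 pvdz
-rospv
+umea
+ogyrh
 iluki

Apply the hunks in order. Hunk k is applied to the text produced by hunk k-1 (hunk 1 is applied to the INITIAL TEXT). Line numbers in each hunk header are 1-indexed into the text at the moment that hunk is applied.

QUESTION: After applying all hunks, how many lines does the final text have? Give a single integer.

Hunk 1: at line 4 remove [deyb] add [abz,jnj] -> 10 lines: pvdz tkel ofjrl qtfw pam abz jnj nrv hwyv akuz
Hunk 2: at line 3 remove [pam,abz,jnj] add [cjd,ljc,uqs] -> 10 lines: pvdz tkel ofjrl qtfw cjd ljc uqs nrv hwyv akuz
Hunk 3: at line 2 remove [qtfw,cjd] add [vza] -> 9 lines: pvdz tkel ofjrl vza ljc uqs nrv hwyv akuz
Hunk 4: at line 1 remove [tkel] add [rospv,iluki,mlsm] -> 11 lines: pvdz rospv iluki mlsm ofjrl vza ljc uqs nrv hwyv akuz
Hunk 5: at line 6 remove [ljc,uqs,nrv] add [aeeqn] -> 9 lines: pvdz rospv iluki mlsm ofjrl vza aeeqn hwyv akuz
Hunk 6: at line 1 remove [rospv] add [umea,ogyrh] -> 10 lines: pvdz umea ogyrh iluki mlsm ofjrl vza aeeqn hwyv akuz
Final line count: 10

Answer: 10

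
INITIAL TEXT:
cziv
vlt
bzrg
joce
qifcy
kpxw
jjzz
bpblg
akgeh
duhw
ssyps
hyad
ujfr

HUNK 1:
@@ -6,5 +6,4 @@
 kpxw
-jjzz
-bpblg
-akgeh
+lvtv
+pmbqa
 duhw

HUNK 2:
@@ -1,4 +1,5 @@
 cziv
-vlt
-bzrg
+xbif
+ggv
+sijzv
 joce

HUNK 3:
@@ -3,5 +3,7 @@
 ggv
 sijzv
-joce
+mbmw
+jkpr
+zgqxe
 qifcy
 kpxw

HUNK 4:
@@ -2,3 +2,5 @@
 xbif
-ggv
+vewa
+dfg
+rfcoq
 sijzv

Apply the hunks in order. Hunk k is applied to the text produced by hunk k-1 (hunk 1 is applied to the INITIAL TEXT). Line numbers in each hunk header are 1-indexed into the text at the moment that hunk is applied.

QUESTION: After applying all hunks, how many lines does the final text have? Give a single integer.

Answer: 17

Derivation:
Hunk 1: at line 6 remove [jjzz,bpblg,akgeh] add [lvtv,pmbqa] -> 12 lines: cziv vlt bzrg joce qifcy kpxw lvtv pmbqa duhw ssyps hyad ujfr
Hunk 2: at line 1 remove [vlt,bzrg] add [xbif,ggv,sijzv] -> 13 lines: cziv xbif ggv sijzv joce qifcy kpxw lvtv pmbqa duhw ssyps hyad ujfr
Hunk 3: at line 3 remove [joce] add [mbmw,jkpr,zgqxe] -> 15 lines: cziv xbif ggv sijzv mbmw jkpr zgqxe qifcy kpxw lvtv pmbqa duhw ssyps hyad ujfr
Hunk 4: at line 2 remove [ggv] add [vewa,dfg,rfcoq] -> 17 lines: cziv xbif vewa dfg rfcoq sijzv mbmw jkpr zgqxe qifcy kpxw lvtv pmbqa duhw ssyps hyad ujfr
Final line count: 17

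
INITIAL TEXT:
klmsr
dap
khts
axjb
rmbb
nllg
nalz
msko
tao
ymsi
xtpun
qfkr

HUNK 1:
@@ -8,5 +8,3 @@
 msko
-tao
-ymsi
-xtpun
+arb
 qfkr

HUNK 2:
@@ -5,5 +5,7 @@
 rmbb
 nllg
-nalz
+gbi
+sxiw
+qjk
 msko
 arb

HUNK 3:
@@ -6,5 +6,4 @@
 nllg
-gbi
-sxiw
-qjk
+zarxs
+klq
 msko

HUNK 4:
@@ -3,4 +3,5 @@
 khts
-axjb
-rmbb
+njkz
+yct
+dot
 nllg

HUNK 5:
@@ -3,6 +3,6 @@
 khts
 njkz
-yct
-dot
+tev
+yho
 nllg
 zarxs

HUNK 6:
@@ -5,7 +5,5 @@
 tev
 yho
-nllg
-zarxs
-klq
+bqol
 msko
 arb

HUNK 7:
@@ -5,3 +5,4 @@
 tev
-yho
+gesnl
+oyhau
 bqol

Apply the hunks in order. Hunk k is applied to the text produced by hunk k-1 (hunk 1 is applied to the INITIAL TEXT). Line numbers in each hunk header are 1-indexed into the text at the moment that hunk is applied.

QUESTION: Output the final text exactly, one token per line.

Answer: klmsr
dap
khts
njkz
tev
gesnl
oyhau
bqol
msko
arb
qfkr

Derivation:
Hunk 1: at line 8 remove [tao,ymsi,xtpun] add [arb] -> 10 lines: klmsr dap khts axjb rmbb nllg nalz msko arb qfkr
Hunk 2: at line 5 remove [nalz] add [gbi,sxiw,qjk] -> 12 lines: klmsr dap khts axjb rmbb nllg gbi sxiw qjk msko arb qfkr
Hunk 3: at line 6 remove [gbi,sxiw,qjk] add [zarxs,klq] -> 11 lines: klmsr dap khts axjb rmbb nllg zarxs klq msko arb qfkr
Hunk 4: at line 3 remove [axjb,rmbb] add [njkz,yct,dot] -> 12 lines: klmsr dap khts njkz yct dot nllg zarxs klq msko arb qfkr
Hunk 5: at line 3 remove [yct,dot] add [tev,yho] -> 12 lines: klmsr dap khts njkz tev yho nllg zarxs klq msko arb qfkr
Hunk 6: at line 5 remove [nllg,zarxs,klq] add [bqol] -> 10 lines: klmsr dap khts njkz tev yho bqol msko arb qfkr
Hunk 7: at line 5 remove [yho] add [gesnl,oyhau] -> 11 lines: klmsr dap khts njkz tev gesnl oyhau bqol msko arb qfkr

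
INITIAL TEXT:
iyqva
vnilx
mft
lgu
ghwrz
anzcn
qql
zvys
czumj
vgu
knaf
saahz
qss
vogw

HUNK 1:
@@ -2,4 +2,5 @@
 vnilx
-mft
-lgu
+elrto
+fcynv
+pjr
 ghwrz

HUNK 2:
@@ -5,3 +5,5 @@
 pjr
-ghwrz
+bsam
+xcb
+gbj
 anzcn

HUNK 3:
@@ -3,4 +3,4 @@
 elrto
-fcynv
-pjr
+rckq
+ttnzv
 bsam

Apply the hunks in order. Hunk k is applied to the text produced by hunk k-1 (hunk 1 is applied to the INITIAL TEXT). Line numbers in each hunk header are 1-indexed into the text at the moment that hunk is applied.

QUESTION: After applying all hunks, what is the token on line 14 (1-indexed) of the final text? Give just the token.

Answer: knaf

Derivation:
Hunk 1: at line 2 remove [mft,lgu] add [elrto,fcynv,pjr] -> 15 lines: iyqva vnilx elrto fcynv pjr ghwrz anzcn qql zvys czumj vgu knaf saahz qss vogw
Hunk 2: at line 5 remove [ghwrz] add [bsam,xcb,gbj] -> 17 lines: iyqva vnilx elrto fcynv pjr bsam xcb gbj anzcn qql zvys czumj vgu knaf saahz qss vogw
Hunk 3: at line 3 remove [fcynv,pjr] add [rckq,ttnzv] -> 17 lines: iyqva vnilx elrto rckq ttnzv bsam xcb gbj anzcn qql zvys czumj vgu knaf saahz qss vogw
Final line 14: knaf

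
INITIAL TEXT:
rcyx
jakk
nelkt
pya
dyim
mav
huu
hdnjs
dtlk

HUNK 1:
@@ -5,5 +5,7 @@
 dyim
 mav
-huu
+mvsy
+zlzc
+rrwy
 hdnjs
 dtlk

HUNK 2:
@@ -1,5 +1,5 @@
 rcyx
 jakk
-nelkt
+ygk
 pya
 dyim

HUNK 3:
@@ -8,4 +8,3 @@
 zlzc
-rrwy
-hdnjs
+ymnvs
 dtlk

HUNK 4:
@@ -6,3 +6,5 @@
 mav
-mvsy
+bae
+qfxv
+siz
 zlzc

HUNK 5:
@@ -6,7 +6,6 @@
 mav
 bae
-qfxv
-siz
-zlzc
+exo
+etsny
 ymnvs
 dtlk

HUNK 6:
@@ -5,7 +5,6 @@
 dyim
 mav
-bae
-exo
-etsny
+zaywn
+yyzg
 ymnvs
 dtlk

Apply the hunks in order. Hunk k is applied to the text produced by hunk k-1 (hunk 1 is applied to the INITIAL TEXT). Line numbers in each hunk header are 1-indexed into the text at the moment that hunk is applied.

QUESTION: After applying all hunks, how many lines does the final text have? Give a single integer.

Hunk 1: at line 5 remove [huu] add [mvsy,zlzc,rrwy] -> 11 lines: rcyx jakk nelkt pya dyim mav mvsy zlzc rrwy hdnjs dtlk
Hunk 2: at line 1 remove [nelkt] add [ygk] -> 11 lines: rcyx jakk ygk pya dyim mav mvsy zlzc rrwy hdnjs dtlk
Hunk 3: at line 8 remove [rrwy,hdnjs] add [ymnvs] -> 10 lines: rcyx jakk ygk pya dyim mav mvsy zlzc ymnvs dtlk
Hunk 4: at line 6 remove [mvsy] add [bae,qfxv,siz] -> 12 lines: rcyx jakk ygk pya dyim mav bae qfxv siz zlzc ymnvs dtlk
Hunk 5: at line 6 remove [qfxv,siz,zlzc] add [exo,etsny] -> 11 lines: rcyx jakk ygk pya dyim mav bae exo etsny ymnvs dtlk
Hunk 6: at line 5 remove [bae,exo,etsny] add [zaywn,yyzg] -> 10 lines: rcyx jakk ygk pya dyim mav zaywn yyzg ymnvs dtlk
Final line count: 10

Answer: 10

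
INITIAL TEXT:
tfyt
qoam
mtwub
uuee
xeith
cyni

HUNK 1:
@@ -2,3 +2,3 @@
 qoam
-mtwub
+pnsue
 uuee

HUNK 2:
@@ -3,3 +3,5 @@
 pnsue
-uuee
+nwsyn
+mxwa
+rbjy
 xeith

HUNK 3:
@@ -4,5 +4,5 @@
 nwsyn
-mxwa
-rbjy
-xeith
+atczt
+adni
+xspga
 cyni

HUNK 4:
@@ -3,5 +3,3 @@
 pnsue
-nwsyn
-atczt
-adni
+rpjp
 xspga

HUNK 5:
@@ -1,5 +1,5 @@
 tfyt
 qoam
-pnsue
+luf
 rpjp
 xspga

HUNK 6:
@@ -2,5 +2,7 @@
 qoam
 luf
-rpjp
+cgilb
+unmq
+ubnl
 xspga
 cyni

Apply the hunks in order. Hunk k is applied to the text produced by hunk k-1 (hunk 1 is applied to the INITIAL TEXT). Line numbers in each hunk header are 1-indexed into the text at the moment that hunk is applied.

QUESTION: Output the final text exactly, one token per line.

Answer: tfyt
qoam
luf
cgilb
unmq
ubnl
xspga
cyni

Derivation:
Hunk 1: at line 2 remove [mtwub] add [pnsue] -> 6 lines: tfyt qoam pnsue uuee xeith cyni
Hunk 2: at line 3 remove [uuee] add [nwsyn,mxwa,rbjy] -> 8 lines: tfyt qoam pnsue nwsyn mxwa rbjy xeith cyni
Hunk 3: at line 4 remove [mxwa,rbjy,xeith] add [atczt,adni,xspga] -> 8 lines: tfyt qoam pnsue nwsyn atczt adni xspga cyni
Hunk 4: at line 3 remove [nwsyn,atczt,adni] add [rpjp] -> 6 lines: tfyt qoam pnsue rpjp xspga cyni
Hunk 5: at line 1 remove [pnsue] add [luf] -> 6 lines: tfyt qoam luf rpjp xspga cyni
Hunk 6: at line 2 remove [rpjp] add [cgilb,unmq,ubnl] -> 8 lines: tfyt qoam luf cgilb unmq ubnl xspga cyni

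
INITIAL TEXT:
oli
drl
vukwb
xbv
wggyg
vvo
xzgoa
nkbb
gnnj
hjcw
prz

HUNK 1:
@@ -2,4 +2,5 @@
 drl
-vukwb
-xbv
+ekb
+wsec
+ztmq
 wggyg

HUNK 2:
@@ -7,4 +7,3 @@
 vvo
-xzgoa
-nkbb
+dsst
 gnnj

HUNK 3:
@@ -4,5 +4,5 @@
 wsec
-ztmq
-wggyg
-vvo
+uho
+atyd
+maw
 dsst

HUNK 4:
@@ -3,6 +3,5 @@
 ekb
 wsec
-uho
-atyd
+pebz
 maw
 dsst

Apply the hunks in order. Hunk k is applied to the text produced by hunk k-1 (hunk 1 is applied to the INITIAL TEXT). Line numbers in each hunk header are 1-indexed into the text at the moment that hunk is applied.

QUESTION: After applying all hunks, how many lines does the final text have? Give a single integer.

Hunk 1: at line 2 remove [vukwb,xbv] add [ekb,wsec,ztmq] -> 12 lines: oli drl ekb wsec ztmq wggyg vvo xzgoa nkbb gnnj hjcw prz
Hunk 2: at line 7 remove [xzgoa,nkbb] add [dsst] -> 11 lines: oli drl ekb wsec ztmq wggyg vvo dsst gnnj hjcw prz
Hunk 3: at line 4 remove [ztmq,wggyg,vvo] add [uho,atyd,maw] -> 11 lines: oli drl ekb wsec uho atyd maw dsst gnnj hjcw prz
Hunk 4: at line 3 remove [uho,atyd] add [pebz] -> 10 lines: oli drl ekb wsec pebz maw dsst gnnj hjcw prz
Final line count: 10

Answer: 10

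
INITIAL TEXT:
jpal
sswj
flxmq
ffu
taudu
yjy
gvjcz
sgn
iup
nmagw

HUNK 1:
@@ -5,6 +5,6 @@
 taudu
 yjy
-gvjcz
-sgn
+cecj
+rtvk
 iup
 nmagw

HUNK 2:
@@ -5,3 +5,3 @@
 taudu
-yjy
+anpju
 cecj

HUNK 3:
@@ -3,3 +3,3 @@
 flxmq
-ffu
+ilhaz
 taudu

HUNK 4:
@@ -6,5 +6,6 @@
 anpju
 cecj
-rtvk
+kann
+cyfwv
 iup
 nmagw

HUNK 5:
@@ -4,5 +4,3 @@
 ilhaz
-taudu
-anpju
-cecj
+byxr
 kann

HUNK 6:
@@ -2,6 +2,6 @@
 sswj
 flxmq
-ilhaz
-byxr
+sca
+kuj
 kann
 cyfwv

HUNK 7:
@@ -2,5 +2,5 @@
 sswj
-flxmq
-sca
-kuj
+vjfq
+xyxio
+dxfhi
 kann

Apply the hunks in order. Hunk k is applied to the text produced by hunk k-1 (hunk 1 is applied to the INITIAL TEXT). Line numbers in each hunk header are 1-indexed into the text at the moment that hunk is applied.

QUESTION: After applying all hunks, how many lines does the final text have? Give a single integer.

Hunk 1: at line 5 remove [gvjcz,sgn] add [cecj,rtvk] -> 10 lines: jpal sswj flxmq ffu taudu yjy cecj rtvk iup nmagw
Hunk 2: at line 5 remove [yjy] add [anpju] -> 10 lines: jpal sswj flxmq ffu taudu anpju cecj rtvk iup nmagw
Hunk 3: at line 3 remove [ffu] add [ilhaz] -> 10 lines: jpal sswj flxmq ilhaz taudu anpju cecj rtvk iup nmagw
Hunk 4: at line 6 remove [rtvk] add [kann,cyfwv] -> 11 lines: jpal sswj flxmq ilhaz taudu anpju cecj kann cyfwv iup nmagw
Hunk 5: at line 4 remove [taudu,anpju,cecj] add [byxr] -> 9 lines: jpal sswj flxmq ilhaz byxr kann cyfwv iup nmagw
Hunk 6: at line 2 remove [ilhaz,byxr] add [sca,kuj] -> 9 lines: jpal sswj flxmq sca kuj kann cyfwv iup nmagw
Hunk 7: at line 2 remove [flxmq,sca,kuj] add [vjfq,xyxio,dxfhi] -> 9 lines: jpal sswj vjfq xyxio dxfhi kann cyfwv iup nmagw
Final line count: 9

Answer: 9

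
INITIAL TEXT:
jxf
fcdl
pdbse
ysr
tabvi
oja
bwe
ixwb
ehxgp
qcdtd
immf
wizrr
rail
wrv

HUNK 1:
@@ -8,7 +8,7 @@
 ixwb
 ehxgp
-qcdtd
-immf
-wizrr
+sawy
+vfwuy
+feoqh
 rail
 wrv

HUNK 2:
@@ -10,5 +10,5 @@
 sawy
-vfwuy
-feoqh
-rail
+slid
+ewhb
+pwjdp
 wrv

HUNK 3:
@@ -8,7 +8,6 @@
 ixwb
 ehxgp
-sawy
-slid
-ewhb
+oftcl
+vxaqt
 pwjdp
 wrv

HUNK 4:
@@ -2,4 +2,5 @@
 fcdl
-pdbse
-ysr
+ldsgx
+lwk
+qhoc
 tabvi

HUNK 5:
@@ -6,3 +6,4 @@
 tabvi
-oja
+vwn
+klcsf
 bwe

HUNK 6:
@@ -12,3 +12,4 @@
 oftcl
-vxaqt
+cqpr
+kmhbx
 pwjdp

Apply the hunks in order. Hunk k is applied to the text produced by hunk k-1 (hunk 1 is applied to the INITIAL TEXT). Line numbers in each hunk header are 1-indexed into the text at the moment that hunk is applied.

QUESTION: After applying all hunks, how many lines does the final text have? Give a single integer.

Answer: 16

Derivation:
Hunk 1: at line 8 remove [qcdtd,immf,wizrr] add [sawy,vfwuy,feoqh] -> 14 lines: jxf fcdl pdbse ysr tabvi oja bwe ixwb ehxgp sawy vfwuy feoqh rail wrv
Hunk 2: at line 10 remove [vfwuy,feoqh,rail] add [slid,ewhb,pwjdp] -> 14 lines: jxf fcdl pdbse ysr tabvi oja bwe ixwb ehxgp sawy slid ewhb pwjdp wrv
Hunk 3: at line 8 remove [sawy,slid,ewhb] add [oftcl,vxaqt] -> 13 lines: jxf fcdl pdbse ysr tabvi oja bwe ixwb ehxgp oftcl vxaqt pwjdp wrv
Hunk 4: at line 2 remove [pdbse,ysr] add [ldsgx,lwk,qhoc] -> 14 lines: jxf fcdl ldsgx lwk qhoc tabvi oja bwe ixwb ehxgp oftcl vxaqt pwjdp wrv
Hunk 5: at line 6 remove [oja] add [vwn,klcsf] -> 15 lines: jxf fcdl ldsgx lwk qhoc tabvi vwn klcsf bwe ixwb ehxgp oftcl vxaqt pwjdp wrv
Hunk 6: at line 12 remove [vxaqt] add [cqpr,kmhbx] -> 16 lines: jxf fcdl ldsgx lwk qhoc tabvi vwn klcsf bwe ixwb ehxgp oftcl cqpr kmhbx pwjdp wrv
Final line count: 16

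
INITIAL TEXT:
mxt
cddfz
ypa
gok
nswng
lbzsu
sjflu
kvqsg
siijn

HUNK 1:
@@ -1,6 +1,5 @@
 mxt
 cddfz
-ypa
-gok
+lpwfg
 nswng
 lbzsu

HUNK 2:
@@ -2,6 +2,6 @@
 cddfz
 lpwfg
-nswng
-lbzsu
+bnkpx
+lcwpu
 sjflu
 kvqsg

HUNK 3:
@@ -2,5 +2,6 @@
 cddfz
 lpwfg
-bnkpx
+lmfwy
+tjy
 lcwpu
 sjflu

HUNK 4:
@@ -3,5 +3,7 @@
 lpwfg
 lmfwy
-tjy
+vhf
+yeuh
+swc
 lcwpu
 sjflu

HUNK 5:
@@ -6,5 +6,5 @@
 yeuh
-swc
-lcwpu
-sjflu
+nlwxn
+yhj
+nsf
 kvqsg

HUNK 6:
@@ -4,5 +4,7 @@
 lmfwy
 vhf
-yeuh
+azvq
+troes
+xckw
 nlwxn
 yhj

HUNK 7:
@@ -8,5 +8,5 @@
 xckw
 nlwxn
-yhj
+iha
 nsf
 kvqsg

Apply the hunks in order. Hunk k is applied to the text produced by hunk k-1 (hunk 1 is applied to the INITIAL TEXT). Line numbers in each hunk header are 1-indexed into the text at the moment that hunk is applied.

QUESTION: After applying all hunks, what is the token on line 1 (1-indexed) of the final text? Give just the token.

Hunk 1: at line 1 remove [ypa,gok] add [lpwfg] -> 8 lines: mxt cddfz lpwfg nswng lbzsu sjflu kvqsg siijn
Hunk 2: at line 2 remove [nswng,lbzsu] add [bnkpx,lcwpu] -> 8 lines: mxt cddfz lpwfg bnkpx lcwpu sjflu kvqsg siijn
Hunk 3: at line 2 remove [bnkpx] add [lmfwy,tjy] -> 9 lines: mxt cddfz lpwfg lmfwy tjy lcwpu sjflu kvqsg siijn
Hunk 4: at line 3 remove [tjy] add [vhf,yeuh,swc] -> 11 lines: mxt cddfz lpwfg lmfwy vhf yeuh swc lcwpu sjflu kvqsg siijn
Hunk 5: at line 6 remove [swc,lcwpu,sjflu] add [nlwxn,yhj,nsf] -> 11 lines: mxt cddfz lpwfg lmfwy vhf yeuh nlwxn yhj nsf kvqsg siijn
Hunk 6: at line 4 remove [yeuh] add [azvq,troes,xckw] -> 13 lines: mxt cddfz lpwfg lmfwy vhf azvq troes xckw nlwxn yhj nsf kvqsg siijn
Hunk 7: at line 8 remove [yhj] add [iha] -> 13 lines: mxt cddfz lpwfg lmfwy vhf azvq troes xckw nlwxn iha nsf kvqsg siijn
Final line 1: mxt

Answer: mxt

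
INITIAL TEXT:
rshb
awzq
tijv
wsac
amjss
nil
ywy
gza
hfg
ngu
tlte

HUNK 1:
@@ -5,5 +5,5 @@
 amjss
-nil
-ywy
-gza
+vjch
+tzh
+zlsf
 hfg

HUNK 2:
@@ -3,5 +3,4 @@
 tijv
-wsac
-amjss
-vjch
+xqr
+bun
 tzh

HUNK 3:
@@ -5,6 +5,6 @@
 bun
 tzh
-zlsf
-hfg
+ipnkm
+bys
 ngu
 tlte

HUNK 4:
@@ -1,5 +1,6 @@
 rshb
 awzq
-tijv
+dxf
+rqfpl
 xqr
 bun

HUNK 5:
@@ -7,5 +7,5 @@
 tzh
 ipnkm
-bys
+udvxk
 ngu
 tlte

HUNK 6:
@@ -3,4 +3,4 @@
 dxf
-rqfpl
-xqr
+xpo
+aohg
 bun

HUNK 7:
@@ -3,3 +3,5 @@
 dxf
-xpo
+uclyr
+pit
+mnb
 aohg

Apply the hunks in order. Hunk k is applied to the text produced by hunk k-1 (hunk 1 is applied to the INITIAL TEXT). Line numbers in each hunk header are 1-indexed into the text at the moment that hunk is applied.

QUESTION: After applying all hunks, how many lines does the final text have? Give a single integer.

Hunk 1: at line 5 remove [nil,ywy,gza] add [vjch,tzh,zlsf] -> 11 lines: rshb awzq tijv wsac amjss vjch tzh zlsf hfg ngu tlte
Hunk 2: at line 3 remove [wsac,amjss,vjch] add [xqr,bun] -> 10 lines: rshb awzq tijv xqr bun tzh zlsf hfg ngu tlte
Hunk 3: at line 5 remove [zlsf,hfg] add [ipnkm,bys] -> 10 lines: rshb awzq tijv xqr bun tzh ipnkm bys ngu tlte
Hunk 4: at line 1 remove [tijv] add [dxf,rqfpl] -> 11 lines: rshb awzq dxf rqfpl xqr bun tzh ipnkm bys ngu tlte
Hunk 5: at line 7 remove [bys] add [udvxk] -> 11 lines: rshb awzq dxf rqfpl xqr bun tzh ipnkm udvxk ngu tlte
Hunk 6: at line 3 remove [rqfpl,xqr] add [xpo,aohg] -> 11 lines: rshb awzq dxf xpo aohg bun tzh ipnkm udvxk ngu tlte
Hunk 7: at line 3 remove [xpo] add [uclyr,pit,mnb] -> 13 lines: rshb awzq dxf uclyr pit mnb aohg bun tzh ipnkm udvxk ngu tlte
Final line count: 13

Answer: 13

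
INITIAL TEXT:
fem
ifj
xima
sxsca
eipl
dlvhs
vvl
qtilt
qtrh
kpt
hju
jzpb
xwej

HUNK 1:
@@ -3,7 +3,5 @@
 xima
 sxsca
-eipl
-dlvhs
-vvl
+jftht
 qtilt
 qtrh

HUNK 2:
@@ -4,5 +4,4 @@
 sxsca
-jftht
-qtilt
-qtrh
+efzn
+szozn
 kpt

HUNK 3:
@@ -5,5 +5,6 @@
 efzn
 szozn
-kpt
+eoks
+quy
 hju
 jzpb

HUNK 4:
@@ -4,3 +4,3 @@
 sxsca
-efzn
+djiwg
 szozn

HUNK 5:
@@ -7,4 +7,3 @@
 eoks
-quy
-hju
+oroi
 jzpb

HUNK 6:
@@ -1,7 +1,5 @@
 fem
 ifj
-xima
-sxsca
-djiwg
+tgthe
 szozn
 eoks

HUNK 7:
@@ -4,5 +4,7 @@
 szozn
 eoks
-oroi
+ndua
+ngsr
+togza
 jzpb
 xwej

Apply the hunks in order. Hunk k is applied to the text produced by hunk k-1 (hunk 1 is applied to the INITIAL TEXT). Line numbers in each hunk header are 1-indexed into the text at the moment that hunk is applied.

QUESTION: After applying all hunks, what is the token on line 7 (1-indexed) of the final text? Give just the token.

Hunk 1: at line 3 remove [eipl,dlvhs,vvl] add [jftht] -> 11 lines: fem ifj xima sxsca jftht qtilt qtrh kpt hju jzpb xwej
Hunk 2: at line 4 remove [jftht,qtilt,qtrh] add [efzn,szozn] -> 10 lines: fem ifj xima sxsca efzn szozn kpt hju jzpb xwej
Hunk 3: at line 5 remove [kpt] add [eoks,quy] -> 11 lines: fem ifj xima sxsca efzn szozn eoks quy hju jzpb xwej
Hunk 4: at line 4 remove [efzn] add [djiwg] -> 11 lines: fem ifj xima sxsca djiwg szozn eoks quy hju jzpb xwej
Hunk 5: at line 7 remove [quy,hju] add [oroi] -> 10 lines: fem ifj xima sxsca djiwg szozn eoks oroi jzpb xwej
Hunk 6: at line 1 remove [xima,sxsca,djiwg] add [tgthe] -> 8 lines: fem ifj tgthe szozn eoks oroi jzpb xwej
Hunk 7: at line 4 remove [oroi] add [ndua,ngsr,togza] -> 10 lines: fem ifj tgthe szozn eoks ndua ngsr togza jzpb xwej
Final line 7: ngsr

Answer: ngsr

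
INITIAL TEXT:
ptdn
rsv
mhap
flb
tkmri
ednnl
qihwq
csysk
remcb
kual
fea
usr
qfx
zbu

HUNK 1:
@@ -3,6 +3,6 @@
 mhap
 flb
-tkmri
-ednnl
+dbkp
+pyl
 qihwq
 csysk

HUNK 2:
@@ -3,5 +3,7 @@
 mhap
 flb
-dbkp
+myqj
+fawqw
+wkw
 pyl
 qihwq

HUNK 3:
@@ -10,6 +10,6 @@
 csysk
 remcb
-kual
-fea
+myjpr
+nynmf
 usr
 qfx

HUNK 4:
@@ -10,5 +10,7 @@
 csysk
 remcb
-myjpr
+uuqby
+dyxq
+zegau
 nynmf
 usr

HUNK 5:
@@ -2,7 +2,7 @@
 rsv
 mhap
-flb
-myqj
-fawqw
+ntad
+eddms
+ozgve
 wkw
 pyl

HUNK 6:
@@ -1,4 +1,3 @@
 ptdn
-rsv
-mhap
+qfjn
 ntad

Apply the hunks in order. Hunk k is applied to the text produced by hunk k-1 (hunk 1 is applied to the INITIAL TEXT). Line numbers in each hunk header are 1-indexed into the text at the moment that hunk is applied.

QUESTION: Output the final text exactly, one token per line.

Hunk 1: at line 3 remove [tkmri,ednnl] add [dbkp,pyl] -> 14 lines: ptdn rsv mhap flb dbkp pyl qihwq csysk remcb kual fea usr qfx zbu
Hunk 2: at line 3 remove [dbkp] add [myqj,fawqw,wkw] -> 16 lines: ptdn rsv mhap flb myqj fawqw wkw pyl qihwq csysk remcb kual fea usr qfx zbu
Hunk 3: at line 10 remove [kual,fea] add [myjpr,nynmf] -> 16 lines: ptdn rsv mhap flb myqj fawqw wkw pyl qihwq csysk remcb myjpr nynmf usr qfx zbu
Hunk 4: at line 10 remove [myjpr] add [uuqby,dyxq,zegau] -> 18 lines: ptdn rsv mhap flb myqj fawqw wkw pyl qihwq csysk remcb uuqby dyxq zegau nynmf usr qfx zbu
Hunk 5: at line 2 remove [flb,myqj,fawqw] add [ntad,eddms,ozgve] -> 18 lines: ptdn rsv mhap ntad eddms ozgve wkw pyl qihwq csysk remcb uuqby dyxq zegau nynmf usr qfx zbu
Hunk 6: at line 1 remove [rsv,mhap] add [qfjn] -> 17 lines: ptdn qfjn ntad eddms ozgve wkw pyl qihwq csysk remcb uuqby dyxq zegau nynmf usr qfx zbu

Answer: ptdn
qfjn
ntad
eddms
ozgve
wkw
pyl
qihwq
csysk
remcb
uuqby
dyxq
zegau
nynmf
usr
qfx
zbu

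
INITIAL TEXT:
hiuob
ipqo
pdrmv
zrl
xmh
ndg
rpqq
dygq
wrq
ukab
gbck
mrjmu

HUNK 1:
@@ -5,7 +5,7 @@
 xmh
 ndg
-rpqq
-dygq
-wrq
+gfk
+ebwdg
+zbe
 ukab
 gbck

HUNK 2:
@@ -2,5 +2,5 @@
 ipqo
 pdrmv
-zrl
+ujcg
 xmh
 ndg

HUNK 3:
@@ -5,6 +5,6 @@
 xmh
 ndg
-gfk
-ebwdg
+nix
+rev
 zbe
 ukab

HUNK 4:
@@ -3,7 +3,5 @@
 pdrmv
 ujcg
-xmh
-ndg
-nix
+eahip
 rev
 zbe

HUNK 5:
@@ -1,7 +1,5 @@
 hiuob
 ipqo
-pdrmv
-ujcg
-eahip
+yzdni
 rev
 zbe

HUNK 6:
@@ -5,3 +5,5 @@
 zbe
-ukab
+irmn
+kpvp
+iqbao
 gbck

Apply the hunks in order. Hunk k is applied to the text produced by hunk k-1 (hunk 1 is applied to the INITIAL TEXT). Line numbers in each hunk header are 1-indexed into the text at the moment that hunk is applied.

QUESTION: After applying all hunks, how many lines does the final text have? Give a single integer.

Hunk 1: at line 5 remove [rpqq,dygq,wrq] add [gfk,ebwdg,zbe] -> 12 lines: hiuob ipqo pdrmv zrl xmh ndg gfk ebwdg zbe ukab gbck mrjmu
Hunk 2: at line 2 remove [zrl] add [ujcg] -> 12 lines: hiuob ipqo pdrmv ujcg xmh ndg gfk ebwdg zbe ukab gbck mrjmu
Hunk 3: at line 5 remove [gfk,ebwdg] add [nix,rev] -> 12 lines: hiuob ipqo pdrmv ujcg xmh ndg nix rev zbe ukab gbck mrjmu
Hunk 4: at line 3 remove [xmh,ndg,nix] add [eahip] -> 10 lines: hiuob ipqo pdrmv ujcg eahip rev zbe ukab gbck mrjmu
Hunk 5: at line 1 remove [pdrmv,ujcg,eahip] add [yzdni] -> 8 lines: hiuob ipqo yzdni rev zbe ukab gbck mrjmu
Hunk 6: at line 5 remove [ukab] add [irmn,kpvp,iqbao] -> 10 lines: hiuob ipqo yzdni rev zbe irmn kpvp iqbao gbck mrjmu
Final line count: 10

Answer: 10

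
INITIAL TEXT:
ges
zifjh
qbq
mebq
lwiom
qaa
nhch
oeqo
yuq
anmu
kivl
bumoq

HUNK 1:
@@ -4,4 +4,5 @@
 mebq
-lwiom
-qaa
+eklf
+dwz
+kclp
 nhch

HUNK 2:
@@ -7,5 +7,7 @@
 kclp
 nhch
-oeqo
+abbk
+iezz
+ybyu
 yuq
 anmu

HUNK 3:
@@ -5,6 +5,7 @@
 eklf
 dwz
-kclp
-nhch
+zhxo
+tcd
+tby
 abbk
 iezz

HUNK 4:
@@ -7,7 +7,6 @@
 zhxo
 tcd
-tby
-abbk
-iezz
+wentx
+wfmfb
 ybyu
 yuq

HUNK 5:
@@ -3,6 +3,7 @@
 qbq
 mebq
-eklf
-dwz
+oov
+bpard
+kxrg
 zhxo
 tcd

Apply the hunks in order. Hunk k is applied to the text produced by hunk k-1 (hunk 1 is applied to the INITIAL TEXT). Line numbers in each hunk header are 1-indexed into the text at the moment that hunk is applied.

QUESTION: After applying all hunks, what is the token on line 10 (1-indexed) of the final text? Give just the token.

Hunk 1: at line 4 remove [lwiom,qaa] add [eklf,dwz,kclp] -> 13 lines: ges zifjh qbq mebq eklf dwz kclp nhch oeqo yuq anmu kivl bumoq
Hunk 2: at line 7 remove [oeqo] add [abbk,iezz,ybyu] -> 15 lines: ges zifjh qbq mebq eklf dwz kclp nhch abbk iezz ybyu yuq anmu kivl bumoq
Hunk 3: at line 5 remove [kclp,nhch] add [zhxo,tcd,tby] -> 16 lines: ges zifjh qbq mebq eklf dwz zhxo tcd tby abbk iezz ybyu yuq anmu kivl bumoq
Hunk 4: at line 7 remove [tby,abbk,iezz] add [wentx,wfmfb] -> 15 lines: ges zifjh qbq mebq eklf dwz zhxo tcd wentx wfmfb ybyu yuq anmu kivl bumoq
Hunk 5: at line 3 remove [eklf,dwz] add [oov,bpard,kxrg] -> 16 lines: ges zifjh qbq mebq oov bpard kxrg zhxo tcd wentx wfmfb ybyu yuq anmu kivl bumoq
Final line 10: wentx

Answer: wentx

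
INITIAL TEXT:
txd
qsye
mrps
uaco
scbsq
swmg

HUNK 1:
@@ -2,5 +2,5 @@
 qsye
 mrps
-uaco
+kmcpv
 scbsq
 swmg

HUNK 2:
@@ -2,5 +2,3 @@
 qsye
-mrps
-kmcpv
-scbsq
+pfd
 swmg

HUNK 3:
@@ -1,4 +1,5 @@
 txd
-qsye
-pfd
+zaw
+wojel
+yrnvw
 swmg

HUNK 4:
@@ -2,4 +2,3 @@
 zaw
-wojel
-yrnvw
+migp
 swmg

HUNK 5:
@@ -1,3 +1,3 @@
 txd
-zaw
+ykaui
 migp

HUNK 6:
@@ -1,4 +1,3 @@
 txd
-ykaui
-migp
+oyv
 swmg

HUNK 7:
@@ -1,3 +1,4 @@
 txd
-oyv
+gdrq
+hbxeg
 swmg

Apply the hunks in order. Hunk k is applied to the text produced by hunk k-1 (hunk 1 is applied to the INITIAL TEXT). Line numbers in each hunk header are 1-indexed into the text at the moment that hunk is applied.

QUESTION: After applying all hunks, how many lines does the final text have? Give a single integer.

Hunk 1: at line 2 remove [uaco] add [kmcpv] -> 6 lines: txd qsye mrps kmcpv scbsq swmg
Hunk 2: at line 2 remove [mrps,kmcpv,scbsq] add [pfd] -> 4 lines: txd qsye pfd swmg
Hunk 3: at line 1 remove [qsye,pfd] add [zaw,wojel,yrnvw] -> 5 lines: txd zaw wojel yrnvw swmg
Hunk 4: at line 2 remove [wojel,yrnvw] add [migp] -> 4 lines: txd zaw migp swmg
Hunk 5: at line 1 remove [zaw] add [ykaui] -> 4 lines: txd ykaui migp swmg
Hunk 6: at line 1 remove [ykaui,migp] add [oyv] -> 3 lines: txd oyv swmg
Hunk 7: at line 1 remove [oyv] add [gdrq,hbxeg] -> 4 lines: txd gdrq hbxeg swmg
Final line count: 4

Answer: 4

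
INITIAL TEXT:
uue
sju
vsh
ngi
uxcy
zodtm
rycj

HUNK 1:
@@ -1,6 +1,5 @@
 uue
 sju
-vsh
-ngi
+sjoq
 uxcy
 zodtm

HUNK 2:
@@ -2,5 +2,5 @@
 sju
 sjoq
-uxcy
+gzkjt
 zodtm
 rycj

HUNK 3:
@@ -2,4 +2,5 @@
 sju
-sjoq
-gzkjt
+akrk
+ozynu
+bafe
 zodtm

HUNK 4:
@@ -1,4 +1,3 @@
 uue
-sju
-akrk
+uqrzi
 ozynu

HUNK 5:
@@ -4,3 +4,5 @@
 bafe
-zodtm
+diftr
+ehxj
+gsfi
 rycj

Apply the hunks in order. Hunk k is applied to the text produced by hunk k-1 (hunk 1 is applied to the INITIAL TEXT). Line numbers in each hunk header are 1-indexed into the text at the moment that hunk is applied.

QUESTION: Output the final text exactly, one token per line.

Hunk 1: at line 1 remove [vsh,ngi] add [sjoq] -> 6 lines: uue sju sjoq uxcy zodtm rycj
Hunk 2: at line 2 remove [uxcy] add [gzkjt] -> 6 lines: uue sju sjoq gzkjt zodtm rycj
Hunk 3: at line 2 remove [sjoq,gzkjt] add [akrk,ozynu,bafe] -> 7 lines: uue sju akrk ozynu bafe zodtm rycj
Hunk 4: at line 1 remove [sju,akrk] add [uqrzi] -> 6 lines: uue uqrzi ozynu bafe zodtm rycj
Hunk 5: at line 4 remove [zodtm] add [diftr,ehxj,gsfi] -> 8 lines: uue uqrzi ozynu bafe diftr ehxj gsfi rycj

Answer: uue
uqrzi
ozynu
bafe
diftr
ehxj
gsfi
rycj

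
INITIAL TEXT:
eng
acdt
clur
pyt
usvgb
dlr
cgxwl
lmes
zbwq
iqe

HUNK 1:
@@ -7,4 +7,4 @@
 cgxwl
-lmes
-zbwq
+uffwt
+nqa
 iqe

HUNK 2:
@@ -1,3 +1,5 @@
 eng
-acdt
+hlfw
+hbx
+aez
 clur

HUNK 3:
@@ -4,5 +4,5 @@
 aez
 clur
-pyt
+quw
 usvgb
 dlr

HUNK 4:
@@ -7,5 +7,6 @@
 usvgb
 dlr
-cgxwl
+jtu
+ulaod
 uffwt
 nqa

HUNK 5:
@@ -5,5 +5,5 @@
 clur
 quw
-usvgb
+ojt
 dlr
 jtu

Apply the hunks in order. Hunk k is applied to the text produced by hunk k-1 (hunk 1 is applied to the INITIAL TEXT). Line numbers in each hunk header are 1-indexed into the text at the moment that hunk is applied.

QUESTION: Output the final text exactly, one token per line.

Hunk 1: at line 7 remove [lmes,zbwq] add [uffwt,nqa] -> 10 lines: eng acdt clur pyt usvgb dlr cgxwl uffwt nqa iqe
Hunk 2: at line 1 remove [acdt] add [hlfw,hbx,aez] -> 12 lines: eng hlfw hbx aez clur pyt usvgb dlr cgxwl uffwt nqa iqe
Hunk 3: at line 4 remove [pyt] add [quw] -> 12 lines: eng hlfw hbx aez clur quw usvgb dlr cgxwl uffwt nqa iqe
Hunk 4: at line 7 remove [cgxwl] add [jtu,ulaod] -> 13 lines: eng hlfw hbx aez clur quw usvgb dlr jtu ulaod uffwt nqa iqe
Hunk 5: at line 5 remove [usvgb] add [ojt] -> 13 lines: eng hlfw hbx aez clur quw ojt dlr jtu ulaod uffwt nqa iqe

Answer: eng
hlfw
hbx
aez
clur
quw
ojt
dlr
jtu
ulaod
uffwt
nqa
iqe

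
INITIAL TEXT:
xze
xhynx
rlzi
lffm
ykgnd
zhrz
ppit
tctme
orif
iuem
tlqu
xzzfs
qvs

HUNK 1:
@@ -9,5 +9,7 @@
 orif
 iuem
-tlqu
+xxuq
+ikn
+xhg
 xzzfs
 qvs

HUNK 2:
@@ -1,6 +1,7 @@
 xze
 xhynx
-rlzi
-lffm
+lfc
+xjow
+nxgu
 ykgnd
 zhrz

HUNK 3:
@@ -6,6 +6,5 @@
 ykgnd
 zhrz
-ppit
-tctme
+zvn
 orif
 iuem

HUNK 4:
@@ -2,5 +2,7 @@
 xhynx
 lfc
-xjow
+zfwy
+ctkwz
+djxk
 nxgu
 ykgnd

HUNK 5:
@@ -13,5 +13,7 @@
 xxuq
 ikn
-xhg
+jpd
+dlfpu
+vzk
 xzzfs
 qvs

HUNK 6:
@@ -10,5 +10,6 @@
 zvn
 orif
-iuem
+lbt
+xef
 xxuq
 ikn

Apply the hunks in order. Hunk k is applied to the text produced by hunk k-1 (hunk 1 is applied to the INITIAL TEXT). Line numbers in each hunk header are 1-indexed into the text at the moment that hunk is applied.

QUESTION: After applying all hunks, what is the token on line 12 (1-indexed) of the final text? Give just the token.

Answer: lbt

Derivation:
Hunk 1: at line 9 remove [tlqu] add [xxuq,ikn,xhg] -> 15 lines: xze xhynx rlzi lffm ykgnd zhrz ppit tctme orif iuem xxuq ikn xhg xzzfs qvs
Hunk 2: at line 1 remove [rlzi,lffm] add [lfc,xjow,nxgu] -> 16 lines: xze xhynx lfc xjow nxgu ykgnd zhrz ppit tctme orif iuem xxuq ikn xhg xzzfs qvs
Hunk 3: at line 6 remove [ppit,tctme] add [zvn] -> 15 lines: xze xhynx lfc xjow nxgu ykgnd zhrz zvn orif iuem xxuq ikn xhg xzzfs qvs
Hunk 4: at line 2 remove [xjow] add [zfwy,ctkwz,djxk] -> 17 lines: xze xhynx lfc zfwy ctkwz djxk nxgu ykgnd zhrz zvn orif iuem xxuq ikn xhg xzzfs qvs
Hunk 5: at line 13 remove [xhg] add [jpd,dlfpu,vzk] -> 19 lines: xze xhynx lfc zfwy ctkwz djxk nxgu ykgnd zhrz zvn orif iuem xxuq ikn jpd dlfpu vzk xzzfs qvs
Hunk 6: at line 10 remove [iuem] add [lbt,xef] -> 20 lines: xze xhynx lfc zfwy ctkwz djxk nxgu ykgnd zhrz zvn orif lbt xef xxuq ikn jpd dlfpu vzk xzzfs qvs
Final line 12: lbt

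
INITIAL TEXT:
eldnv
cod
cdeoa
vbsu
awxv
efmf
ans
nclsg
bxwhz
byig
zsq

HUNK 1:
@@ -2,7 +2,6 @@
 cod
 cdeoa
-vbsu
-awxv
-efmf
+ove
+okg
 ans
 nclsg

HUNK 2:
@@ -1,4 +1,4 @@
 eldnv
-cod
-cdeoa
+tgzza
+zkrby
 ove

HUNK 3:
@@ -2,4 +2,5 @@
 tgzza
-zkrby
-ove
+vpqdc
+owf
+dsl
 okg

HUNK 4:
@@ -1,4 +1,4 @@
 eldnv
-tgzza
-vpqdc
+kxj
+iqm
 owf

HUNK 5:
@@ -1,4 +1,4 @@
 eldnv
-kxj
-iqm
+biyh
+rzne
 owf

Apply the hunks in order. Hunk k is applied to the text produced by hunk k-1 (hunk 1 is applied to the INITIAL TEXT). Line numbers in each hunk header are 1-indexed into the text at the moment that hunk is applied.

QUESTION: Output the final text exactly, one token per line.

Answer: eldnv
biyh
rzne
owf
dsl
okg
ans
nclsg
bxwhz
byig
zsq

Derivation:
Hunk 1: at line 2 remove [vbsu,awxv,efmf] add [ove,okg] -> 10 lines: eldnv cod cdeoa ove okg ans nclsg bxwhz byig zsq
Hunk 2: at line 1 remove [cod,cdeoa] add [tgzza,zkrby] -> 10 lines: eldnv tgzza zkrby ove okg ans nclsg bxwhz byig zsq
Hunk 3: at line 2 remove [zkrby,ove] add [vpqdc,owf,dsl] -> 11 lines: eldnv tgzza vpqdc owf dsl okg ans nclsg bxwhz byig zsq
Hunk 4: at line 1 remove [tgzza,vpqdc] add [kxj,iqm] -> 11 lines: eldnv kxj iqm owf dsl okg ans nclsg bxwhz byig zsq
Hunk 5: at line 1 remove [kxj,iqm] add [biyh,rzne] -> 11 lines: eldnv biyh rzne owf dsl okg ans nclsg bxwhz byig zsq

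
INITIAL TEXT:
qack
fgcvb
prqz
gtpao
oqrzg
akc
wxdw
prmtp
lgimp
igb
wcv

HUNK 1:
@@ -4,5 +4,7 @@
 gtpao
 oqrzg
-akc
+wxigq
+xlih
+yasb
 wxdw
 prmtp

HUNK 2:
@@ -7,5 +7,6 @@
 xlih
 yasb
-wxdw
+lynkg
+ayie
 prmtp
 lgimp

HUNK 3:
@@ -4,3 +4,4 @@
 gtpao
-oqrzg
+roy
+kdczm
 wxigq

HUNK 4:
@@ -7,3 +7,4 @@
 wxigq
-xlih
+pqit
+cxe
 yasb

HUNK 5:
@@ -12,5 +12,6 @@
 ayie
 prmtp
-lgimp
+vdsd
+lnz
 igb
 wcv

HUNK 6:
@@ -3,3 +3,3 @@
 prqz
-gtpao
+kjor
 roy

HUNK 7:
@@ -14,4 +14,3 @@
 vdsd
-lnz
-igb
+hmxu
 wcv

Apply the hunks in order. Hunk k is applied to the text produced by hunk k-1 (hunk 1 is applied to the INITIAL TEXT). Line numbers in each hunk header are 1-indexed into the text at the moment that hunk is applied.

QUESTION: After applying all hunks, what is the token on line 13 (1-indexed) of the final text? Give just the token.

Answer: prmtp

Derivation:
Hunk 1: at line 4 remove [akc] add [wxigq,xlih,yasb] -> 13 lines: qack fgcvb prqz gtpao oqrzg wxigq xlih yasb wxdw prmtp lgimp igb wcv
Hunk 2: at line 7 remove [wxdw] add [lynkg,ayie] -> 14 lines: qack fgcvb prqz gtpao oqrzg wxigq xlih yasb lynkg ayie prmtp lgimp igb wcv
Hunk 3: at line 4 remove [oqrzg] add [roy,kdczm] -> 15 lines: qack fgcvb prqz gtpao roy kdczm wxigq xlih yasb lynkg ayie prmtp lgimp igb wcv
Hunk 4: at line 7 remove [xlih] add [pqit,cxe] -> 16 lines: qack fgcvb prqz gtpao roy kdczm wxigq pqit cxe yasb lynkg ayie prmtp lgimp igb wcv
Hunk 5: at line 12 remove [lgimp] add [vdsd,lnz] -> 17 lines: qack fgcvb prqz gtpao roy kdczm wxigq pqit cxe yasb lynkg ayie prmtp vdsd lnz igb wcv
Hunk 6: at line 3 remove [gtpao] add [kjor] -> 17 lines: qack fgcvb prqz kjor roy kdczm wxigq pqit cxe yasb lynkg ayie prmtp vdsd lnz igb wcv
Hunk 7: at line 14 remove [lnz,igb] add [hmxu] -> 16 lines: qack fgcvb prqz kjor roy kdczm wxigq pqit cxe yasb lynkg ayie prmtp vdsd hmxu wcv
Final line 13: prmtp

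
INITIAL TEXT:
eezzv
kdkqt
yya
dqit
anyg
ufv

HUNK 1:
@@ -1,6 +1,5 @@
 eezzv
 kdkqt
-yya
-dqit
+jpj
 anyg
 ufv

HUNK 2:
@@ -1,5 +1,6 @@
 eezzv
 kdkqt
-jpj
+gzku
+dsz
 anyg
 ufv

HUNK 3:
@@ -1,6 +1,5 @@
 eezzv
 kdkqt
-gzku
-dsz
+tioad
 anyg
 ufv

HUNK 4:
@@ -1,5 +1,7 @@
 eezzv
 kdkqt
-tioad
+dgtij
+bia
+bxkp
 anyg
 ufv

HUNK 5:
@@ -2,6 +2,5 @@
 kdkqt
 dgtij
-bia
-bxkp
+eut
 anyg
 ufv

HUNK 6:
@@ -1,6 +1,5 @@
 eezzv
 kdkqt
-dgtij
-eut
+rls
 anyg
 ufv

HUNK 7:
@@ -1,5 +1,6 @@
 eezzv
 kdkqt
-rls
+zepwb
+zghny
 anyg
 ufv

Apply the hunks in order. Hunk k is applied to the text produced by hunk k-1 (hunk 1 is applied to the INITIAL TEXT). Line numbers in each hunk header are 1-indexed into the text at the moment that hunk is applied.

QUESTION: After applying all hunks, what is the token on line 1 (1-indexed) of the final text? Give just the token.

Answer: eezzv

Derivation:
Hunk 1: at line 1 remove [yya,dqit] add [jpj] -> 5 lines: eezzv kdkqt jpj anyg ufv
Hunk 2: at line 1 remove [jpj] add [gzku,dsz] -> 6 lines: eezzv kdkqt gzku dsz anyg ufv
Hunk 3: at line 1 remove [gzku,dsz] add [tioad] -> 5 lines: eezzv kdkqt tioad anyg ufv
Hunk 4: at line 1 remove [tioad] add [dgtij,bia,bxkp] -> 7 lines: eezzv kdkqt dgtij bia bxkp anyg ufv
Hunk 5: at line 2 remove [bia,bxkp] add [eut] -> 6 lines: eezzv kdkqt dgtij eut anyg ufv
Hunk 6: at line 1 remove [dgtij,eut] add [rls] -> 5 lines: eezzv kdkqt rls anyg ufv
Hunk 7: at line 1 remove [rls] add [zepwb,zghny] -> 6 lines: eezzv kdkqt zepwb zghny anyg ufv
Final line 1: eezzv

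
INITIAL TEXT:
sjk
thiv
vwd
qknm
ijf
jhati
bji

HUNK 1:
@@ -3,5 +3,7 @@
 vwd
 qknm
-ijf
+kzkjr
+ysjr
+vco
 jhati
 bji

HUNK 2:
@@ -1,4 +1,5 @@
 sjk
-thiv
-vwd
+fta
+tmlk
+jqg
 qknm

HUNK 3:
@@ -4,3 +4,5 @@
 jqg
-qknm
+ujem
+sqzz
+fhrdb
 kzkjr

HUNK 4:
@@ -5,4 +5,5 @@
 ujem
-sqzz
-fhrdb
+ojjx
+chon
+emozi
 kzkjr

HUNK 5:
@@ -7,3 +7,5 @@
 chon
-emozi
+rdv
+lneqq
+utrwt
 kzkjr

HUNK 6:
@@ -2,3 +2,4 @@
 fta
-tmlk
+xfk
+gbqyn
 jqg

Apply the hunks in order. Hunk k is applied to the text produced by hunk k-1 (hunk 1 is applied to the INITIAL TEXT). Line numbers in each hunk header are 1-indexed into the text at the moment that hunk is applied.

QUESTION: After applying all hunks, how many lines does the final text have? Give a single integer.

Hunk 1: at line 3 remove [ijf] add [kzkjr,ysjr,vco] -> 9 lines: sjk thiv vwd qknm kzkjr ysjr vco jhati bji
Hunk 2: at line 1 remove [thiv,vwd] add [fta,tmlk,jqg] -> 10 lines: sjk fta tmlk jqg qknm kzkjr ysjr vco jhati bji
Hunk 3: at line 4 remove [qknm] add [ujem,sqzz,fhrdb] -> 12 lines: sjk fta tmlk jqg ujem sqzz fhrdb kzkjr ysjr vco jhati bji
Hunk 4: at line 5 remove [sqzz,fhrdb] add [ojjx,chon,emozi] -> 13 lines: sjk fta tmlk jqg ujem ojjx chon emozi kzkjr ysjr vco jhati bji
Hunk 5: at line 7 remove [emozi] add [rdv,lneqq,utrwt] -> 15 lines: sjk fta tmlk jqg ujem ojjx chon rdv lneqq utrwt kzkjr ysjr vco jhati bji
Hunk 6: at line 2 remove [tmlk] add [xfk,gbqyn] -> 16 lines: sjk fta xfk gbqyn jqg ujem ojjx chon rdv lneqq utrwt kzkjr ysjr vco jhati bji
Final line count: 16

Answer: 16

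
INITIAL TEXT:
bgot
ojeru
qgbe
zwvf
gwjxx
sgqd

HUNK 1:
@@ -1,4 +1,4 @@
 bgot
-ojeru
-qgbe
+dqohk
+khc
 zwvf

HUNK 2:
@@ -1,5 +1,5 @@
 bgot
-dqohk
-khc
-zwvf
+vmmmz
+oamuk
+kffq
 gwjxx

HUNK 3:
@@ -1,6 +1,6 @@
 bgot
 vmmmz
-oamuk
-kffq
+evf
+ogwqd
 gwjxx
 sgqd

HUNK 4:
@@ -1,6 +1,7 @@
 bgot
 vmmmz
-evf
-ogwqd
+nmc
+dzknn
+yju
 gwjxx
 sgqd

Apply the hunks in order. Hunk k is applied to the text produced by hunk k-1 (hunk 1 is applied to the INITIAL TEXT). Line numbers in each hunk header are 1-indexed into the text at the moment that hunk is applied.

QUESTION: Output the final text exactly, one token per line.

Answer: bgot
vmmmz
nmc
dzknn
yju
gwjxx
sgqd

Derivation:
Hunk 1: at line 1 remove [ojeru,qgbe] add [dqohk,khc] -> 6 lines: bgot dqohk khc zwvf gwjxx sgqd
Hunk 2: at line 1 remove [dqohk,khc,zwvf] add [vmmmz,oamuk,kffq] -> 6 lines: bgot vmmmz oamuk kffq gwjxx sgqd
Hunk 3: at line 1 remove [oamuk,kffq] add [evf,ogwqd] -> 6 lines: bgot vmmmz evf ogwqd gwjxx sgqd
Hunk 4: at line 1 remove [evf,ogwqd] add [nmc,dzknn,yju] -> 7 lines: bgot vmmmz nmc dzknn yju gwjxx sgqd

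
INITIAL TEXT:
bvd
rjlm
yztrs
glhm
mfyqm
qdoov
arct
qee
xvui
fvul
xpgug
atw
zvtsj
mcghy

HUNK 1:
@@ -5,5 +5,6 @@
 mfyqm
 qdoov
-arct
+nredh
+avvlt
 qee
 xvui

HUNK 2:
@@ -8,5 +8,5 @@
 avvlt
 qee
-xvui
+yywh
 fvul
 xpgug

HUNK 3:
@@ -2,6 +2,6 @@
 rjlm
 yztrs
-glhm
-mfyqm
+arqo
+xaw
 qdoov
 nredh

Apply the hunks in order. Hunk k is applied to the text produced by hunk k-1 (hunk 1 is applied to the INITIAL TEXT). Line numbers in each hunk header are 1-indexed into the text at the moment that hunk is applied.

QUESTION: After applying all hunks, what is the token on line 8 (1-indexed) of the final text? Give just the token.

Answer: avvlt

Derivation:
Hunk 1: at line 5 remove [arct] add [nredh,avvlt] -> 15 lines: bvd rjlm yztrs glhm mfyqm qdoov nredh avvlt qee xvui fvul xpgug atw zvtsj mcghy
Hunk 2: at line 8 remove [xvui] add [yywh] -> 15 lines: bvd rjlm yztrs glhm mfyqm qdoov nredh avvlt qee yywh fvul xpgug atw zvtsj mcghy
Hunk 3: at line 2 remove [glhm,mfyqm] add [arqo,xaw] -> 15 lines: bvd rjlm yztrs arqo xaw qdoov nredh avvlt qee yywh fvul xpgug atw zvtsj mcghy
Final line 8: avvlt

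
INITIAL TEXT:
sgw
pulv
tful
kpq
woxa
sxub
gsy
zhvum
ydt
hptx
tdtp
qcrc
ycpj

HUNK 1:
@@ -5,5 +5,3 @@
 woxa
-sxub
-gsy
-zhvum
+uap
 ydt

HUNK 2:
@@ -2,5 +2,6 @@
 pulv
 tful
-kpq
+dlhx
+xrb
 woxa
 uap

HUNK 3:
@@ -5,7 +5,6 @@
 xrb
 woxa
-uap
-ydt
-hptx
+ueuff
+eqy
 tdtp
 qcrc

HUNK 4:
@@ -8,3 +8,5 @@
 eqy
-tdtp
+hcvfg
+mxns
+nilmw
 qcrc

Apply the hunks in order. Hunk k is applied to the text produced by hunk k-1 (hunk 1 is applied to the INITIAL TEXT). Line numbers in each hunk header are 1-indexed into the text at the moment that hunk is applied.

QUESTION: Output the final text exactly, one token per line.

Answer: sgw
pulv
tful
dlhx
xrb
woxa
ueuff
eqy
hcvfg
mxns
nilmw
qcrc
ycpj

Derivation:
Hunk 1: at line 5 remove [sxub,gsy,zhvum] add [uap] -> 11 lines: sgw pulv tful kpq woxa uap ydt hptx tdtp qcrc ycpj
Hunk 2: at line 2 remove [kpq] add [dlhx,xrb] -> 12 lines: sgw pulv tful dlhx xrb woxa uap ydt hptx tdtp qcrc ycpj
Hunk 3: at line 5 remove [uap,ydt,hptx] add [ueuff,eqy] -> 11 lines: sgw pulv tful dlhx xrb woxa ueuff eqy tdtp qcrc ycpj
Hunk 4: at line 8 remove [tdtp] add [hcvfg,mxns,nilmw] -> 13 lines: sgw pulv tful dlhx xrb woxa ueuff eqy hcvfg mxns nilmw qcrc ycpj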